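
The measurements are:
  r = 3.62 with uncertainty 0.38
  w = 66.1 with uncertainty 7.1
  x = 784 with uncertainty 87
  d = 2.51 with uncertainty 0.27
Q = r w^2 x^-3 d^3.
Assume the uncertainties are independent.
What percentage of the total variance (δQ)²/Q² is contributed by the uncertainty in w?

(δQ/Q)² = (1·δr/r)² + (2·δw/w)² + (-3·δx/x)² + (3·δd/d)²
  r term: (1×0.105)² = 0.0110
  w term: (2×0.107)² = 0.0462
  x term: (-3×0.111)² = 0.111
  d term: (3×0.108)² = 0.104
Total = 0.272. Share from w = 0.0462/0.272 = 0.170.

17.0%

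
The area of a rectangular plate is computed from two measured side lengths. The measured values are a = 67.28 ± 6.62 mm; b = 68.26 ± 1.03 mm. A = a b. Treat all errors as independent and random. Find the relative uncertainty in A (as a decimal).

Products/powers → add relative errors in quadrature, weighted by exponent:
  (1·δa/a)² = (1×0.0984)² = 0.00968;  (1·δb/b)² = (1×0.0151)² = 0.000228
δA/A = √(0.00991) = 0.0995

0.0995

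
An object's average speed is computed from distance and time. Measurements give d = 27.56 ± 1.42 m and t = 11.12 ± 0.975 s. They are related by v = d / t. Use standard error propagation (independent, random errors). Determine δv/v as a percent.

10.2%

Since v is a product/quotient, work with relative uncertainties:
  (1·δd/d)² = (1×0.0515)² = 0.00265;  (-1·δt/t)² = (-1×0.0877)² = 0.00769
δv/v = √(0.0103) = 0.102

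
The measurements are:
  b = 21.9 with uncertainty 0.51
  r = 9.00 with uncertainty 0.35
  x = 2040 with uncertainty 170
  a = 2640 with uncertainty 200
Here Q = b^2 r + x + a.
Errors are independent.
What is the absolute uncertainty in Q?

371

Let p = b^2·r = 4320. δp/p = √((2·δb/b)² + (1·δr/r)²) = √(0.00217 + 0.00151) = 0.0607, so δp = 262.
Q = p + x + a: δQ = √(δp² + δx² + δa²) = √(68600 + 28900 + 40000) = 371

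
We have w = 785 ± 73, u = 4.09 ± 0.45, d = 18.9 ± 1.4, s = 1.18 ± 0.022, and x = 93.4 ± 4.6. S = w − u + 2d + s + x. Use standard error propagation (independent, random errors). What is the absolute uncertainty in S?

73.2

For a sum/difference, combine absolute errors in quadrature:
  (δw)² = 5330;  (δu)² = 0.203;  (2·δd)² = 7.84;  (δs)² = 0.000484;  (δx)² = 21.2
δS = √(5360) = 73.2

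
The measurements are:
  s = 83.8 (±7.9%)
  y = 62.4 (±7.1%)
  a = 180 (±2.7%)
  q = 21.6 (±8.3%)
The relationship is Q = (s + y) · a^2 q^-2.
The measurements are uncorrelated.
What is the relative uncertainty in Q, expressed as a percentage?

Let u = s + y = 146. δu = √(δs² + δy²) = √(43.8 + 19.6) = 7.97, so δu/u = 0.0545.
Q is then a monomial in u, a, q:
δQ/Q = √((δu/u)² + (2·δa/a)² + (-2·δq/q)²) = √(0.00297 + 0.00292 + 0.0276) = 0.183

18.3%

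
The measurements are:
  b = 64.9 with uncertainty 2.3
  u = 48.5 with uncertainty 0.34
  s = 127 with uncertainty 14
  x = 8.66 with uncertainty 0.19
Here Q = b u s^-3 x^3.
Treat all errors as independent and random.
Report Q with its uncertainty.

Since Q is a product/quotient, work with relative uncertainties:
  (1·δb/b)² = (1×0.0354)² = 0.00126;  (1·δu/u)² = (1×0.00701)² = 4.91e-05;  (-3·δs/s)² = (-3×0.110)² = 0.109;  (3·δx/x)² = (3×0.0219)² = 0.00433
δQ/Q = √(0.115) = 0.339
Q = 0.998, so δQ = 0.339 × 0.998 = 0.338.

0.998 ± 0.338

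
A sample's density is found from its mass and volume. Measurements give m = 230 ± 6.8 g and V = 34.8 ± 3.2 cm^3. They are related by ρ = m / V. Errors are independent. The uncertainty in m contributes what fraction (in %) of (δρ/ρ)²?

(δρ/ρ)² = (1·δm/m)² + (-1·δV/V)²
  m term: (1×0.0296)² = 0.000874
  V term: (-1×0.0920)² = 0.00846
Total = 0.00933. Share from m = 0.000874/0.00933 = 0.0937.

9.37%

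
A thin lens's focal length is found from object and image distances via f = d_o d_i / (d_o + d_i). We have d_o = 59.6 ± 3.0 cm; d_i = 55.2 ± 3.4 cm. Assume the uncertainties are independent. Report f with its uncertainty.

28.7 ± 1.15 cm

∂f/∂d_o = (d_i/(d_o+d_i))² = 0.231;  ∂f/∂d_i = (d_o/(d_o+d_i))² = 0.270
δf = √((∂f/∂d_o · δd_o)² + (∂f/∂d_i · δd_i)²) = √(0.481 + 0.840) = 1.15 cm
f = 28.7 cm.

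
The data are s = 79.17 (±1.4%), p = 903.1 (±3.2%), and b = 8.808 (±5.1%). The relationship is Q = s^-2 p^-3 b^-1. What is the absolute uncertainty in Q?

2.76e-15

Relative error in a monomial: (δQ/Q)² = Σ (nᵢ · δxᵢ/xᵢ)².
  (-2·δs/s)² = (-2×0.0140)² = 0.000784;  (-3·δp/p)² = (-3×0.0320)² = 0.00922;  (-1·δb/b)² = (-1×0.0510)² = 0.00260
δQ/Q = √(0.0126) = 0.112
Q = 2.459e-14, so δQ = 0.112 × 2.459e-14 = 2.76e-15.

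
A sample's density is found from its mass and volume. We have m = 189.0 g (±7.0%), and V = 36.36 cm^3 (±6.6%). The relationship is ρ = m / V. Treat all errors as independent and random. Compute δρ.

0.500 g/cm^3

ρ is a product of powers, so relative uncertainties combine in quadrature:
  (1·δm/m)² = (1×0.0700)² = 0.00490;  (-1·δV/V)² = (-1×0.0660)² = 0.00436
δρ/ρ = √(0.00926) = 0.0962
ρ = 5.198 g/cm^3, so δρ = 0.0962 × 5.198 = 0.500 g/cm^3.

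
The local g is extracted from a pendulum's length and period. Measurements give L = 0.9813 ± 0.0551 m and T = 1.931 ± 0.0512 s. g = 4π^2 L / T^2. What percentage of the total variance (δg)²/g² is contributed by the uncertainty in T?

(δg/g)² = (1·δL/L)² + (-2·δT/T)²
  L term: (1×0.0562)² = 0.00315
  T term: (-2×0.0265)² = 0.00281
Total = 0.00596. Share from T = 0.00281/0.00596 = 0.471.

47.1%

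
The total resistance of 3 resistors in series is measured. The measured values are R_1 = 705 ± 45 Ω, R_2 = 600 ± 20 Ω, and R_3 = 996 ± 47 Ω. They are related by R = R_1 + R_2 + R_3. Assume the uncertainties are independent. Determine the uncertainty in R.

For a sum/difference, combine absolute errors in quadrature:
  (δR_1)² = 2020;  (δR_2)² = 400;  (δR_3)² = 2210
δR = √(4630) = 68.1 Ω

68.1 Ω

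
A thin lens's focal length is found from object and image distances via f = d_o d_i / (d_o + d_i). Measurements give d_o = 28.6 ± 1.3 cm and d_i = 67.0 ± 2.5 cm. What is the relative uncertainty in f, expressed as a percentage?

∂f/∂d_o = (d_i/(d_o+d_i))² = 0.491;  ∂f/∂d_i = (d_o/(d_o+d_i))² = 0.0895
δf = √((∂f/∂d_o · δd_o)² + (∂f/∂d_i · δd_i)²) = √(0.408 + 0.0501) = 0.677 cm
f = 20.0 cm, so δf/f = 0.677/20.0 = 0.0338.

3.38%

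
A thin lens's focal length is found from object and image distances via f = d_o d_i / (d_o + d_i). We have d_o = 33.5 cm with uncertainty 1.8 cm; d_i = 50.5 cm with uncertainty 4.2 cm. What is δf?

0.932 cm

∂f/∂d_o = (d_i/(d_o+d_i))² = 0.361;  ∂f/∂d_i = (d_o/(d_o+d_i))² = 0.159
δf = √((∂f/∂d_o · δd_o)² + (∂f/∂d_i · δd_i)²) = √(0.423 + 0.446) = 0.932 cm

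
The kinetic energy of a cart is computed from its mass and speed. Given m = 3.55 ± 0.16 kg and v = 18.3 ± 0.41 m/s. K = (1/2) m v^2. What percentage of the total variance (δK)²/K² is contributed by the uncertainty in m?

50.3%

(δK/K)² = (1·δm/m)² + (2·δv/v)²
  m term: (1×0.0451)² = 0.00203
  v term: (2×0.0224)² = 0.00201
Total = 0.00404. Share from m = 0.00203/0.00404 = 0.503.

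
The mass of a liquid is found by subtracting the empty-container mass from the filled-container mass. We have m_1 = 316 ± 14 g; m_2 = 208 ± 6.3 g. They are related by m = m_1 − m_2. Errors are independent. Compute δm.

Each term contributes (cᵢ δxᵢ)² to (δm)²:
  (δm_1)² = 196;  (δm_2)² = 39.7
δm = √(236) = 15.4 g

15.4 g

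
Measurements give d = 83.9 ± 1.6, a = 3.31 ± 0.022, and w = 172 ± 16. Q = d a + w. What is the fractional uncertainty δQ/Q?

Let p = d·a = 278. δp/p = √((1·δd/d)² + (1·δa/a)²) = √(0.000364 + 4.42e-05) = 0.0202, so δp = 5.61.
Q = p + w: δQ = √(δp² + δw²) = √(31.5 + 256) = 17.0
Q = 450, so δQ/Q = 17.0/450 = 0.0377.

0.0377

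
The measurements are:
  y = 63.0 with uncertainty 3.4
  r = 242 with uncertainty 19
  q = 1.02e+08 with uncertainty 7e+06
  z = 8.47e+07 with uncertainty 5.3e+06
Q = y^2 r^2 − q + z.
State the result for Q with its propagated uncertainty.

Let p = y^2·r^2 = 2.32e+08. δp/p = √((2·δy/y)² + (2·δr/r)²) = √(0.0117 + 0.0247) = 0.191, so δp = 4.43e+07.
Q = p − q + z: δQ = √(δp² + δq² + δz²) = √(1.96e+15 + 4.9e+13 + 2.81e+13) = 4.52e+07
Q = 2.15e+08.

(2.15 ± 0.452) × 10^8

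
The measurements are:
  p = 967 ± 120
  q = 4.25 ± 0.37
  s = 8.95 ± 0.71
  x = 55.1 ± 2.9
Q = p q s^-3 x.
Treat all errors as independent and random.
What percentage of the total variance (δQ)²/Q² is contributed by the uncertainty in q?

9.20%

(δQ/Q)² = (1·δp/p)² + (1·δq/q)² + (-3·δs/s)² + (1·δx/x)²
  p term: (1×0.124)² = 0.0154
  q term: (1×0.0871)² = 0.00758
  s term: (-3×0.0793)² = 0.0566
  x term: (1×0.0526)² = 0.00277
Total = 0.0824. Share from q = 0.00758/0.0824 = 0.0920.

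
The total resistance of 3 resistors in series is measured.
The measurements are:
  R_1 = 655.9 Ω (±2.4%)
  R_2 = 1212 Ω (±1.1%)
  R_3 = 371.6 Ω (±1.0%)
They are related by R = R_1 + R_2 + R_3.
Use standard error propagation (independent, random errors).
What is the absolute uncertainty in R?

For a sum/difference, combine absolute errors in quadrature:
  (δR_1)² = 248;  (δR_2)² = 178;  (δR_3)² = 13.8
δR = √(439) = 21.0 Ω

21.0 Ω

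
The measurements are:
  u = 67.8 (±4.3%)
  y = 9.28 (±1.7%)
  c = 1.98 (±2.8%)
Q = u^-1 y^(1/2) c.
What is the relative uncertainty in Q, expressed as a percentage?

Each factor contributes (exponent × relative error)² to (δQ/Q)²:
  (-1·δu/u)² = (-1×0.0430)² = 0.00185;  (½·δy/y)² = (0.5×0.0170)² = 7.23e-05;  (1·δc/c)² = (1×0.0280)² = 0.000784
δQ/Q = √(0.00271) = 0.0520

5.20%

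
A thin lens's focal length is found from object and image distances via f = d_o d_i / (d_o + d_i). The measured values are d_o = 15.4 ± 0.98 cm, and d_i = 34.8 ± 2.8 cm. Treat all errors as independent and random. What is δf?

0.540 cm

∂f/∂d_o = (d_i/(d_o+d_i))² = 0.481;  ∂f/∂d_i = (d_o/(d_o+d_i))² = 0.0941
δf = √((∂f/∂d_o · δd_o)² + (∂f/∂d_i · δd_i)²) = √(0.222 + 0.0694) = 0.540 cm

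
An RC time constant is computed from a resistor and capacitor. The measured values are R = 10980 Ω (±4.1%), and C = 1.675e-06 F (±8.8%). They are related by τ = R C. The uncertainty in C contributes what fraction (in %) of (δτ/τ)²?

82.2%

(δτ/τ)² = (1·δR/R)² + (1·δC/C)²
  R term: (1×0.0410)² = 0.00168
  C term: (1×0.0880)² = 0.00774
Total = 0.00943. Share from C = 0.00774/0.00943 = 0.822.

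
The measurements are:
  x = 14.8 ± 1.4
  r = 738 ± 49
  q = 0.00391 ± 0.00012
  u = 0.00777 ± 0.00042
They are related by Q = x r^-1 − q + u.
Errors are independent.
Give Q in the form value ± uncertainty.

Let p = x·r^-1 = 0.0201. δp/p = √((1·δx/x)² + (-1·δr/r)²) = √(0.00895 + 0.00441) = 0.116, so δp = 0.00232.
Q = p − q + u: δQ = √(δp² + δq² + δu²) = √(5.37e-06 + 1.44e-08 + 1.76e-07) = 0.00236
Q = 0.0239.

0.0239 ± 0.00236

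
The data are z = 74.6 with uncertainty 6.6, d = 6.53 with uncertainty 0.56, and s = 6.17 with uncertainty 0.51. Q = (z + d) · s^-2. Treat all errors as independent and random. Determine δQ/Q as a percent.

Let u = z + d = 81.1. δu = √(δz² + δd²) = √(43.6 + 0.314) = 6.62, so δu/u = 0.0816.
Q is then a monomial in u, s:
δQ/Q = √((δu/u)² + (-2·δs/s)²) = √(0.00667 + 0.0273) = 0.184

18.4%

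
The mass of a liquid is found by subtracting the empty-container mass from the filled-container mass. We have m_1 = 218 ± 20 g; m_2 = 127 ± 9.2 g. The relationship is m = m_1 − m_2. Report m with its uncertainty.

91.0 ± 22.0 g

Sums and differences: (δm)² = Σ (cᵢ δxᵢ)².
  (δm_1)² = 400;  (δm_2)² = 84.6
δm = √(485) = 22.0 g
m = 91.0 g.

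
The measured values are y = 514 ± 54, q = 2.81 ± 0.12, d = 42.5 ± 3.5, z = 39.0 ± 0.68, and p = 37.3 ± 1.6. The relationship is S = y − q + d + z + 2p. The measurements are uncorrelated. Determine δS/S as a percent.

8.12%

S is a linear combination, so absolute uncertainties add in quadrature:
  (δy)² = 2920;  (δq)² = 0.0144;  (δd)² = 12.2;  (δz)² = 0.462;  (2·δp)² = 10.2
δS = √(2940) = 54.2
S = 667, so δS/S = 54.2/667 = 0.0812.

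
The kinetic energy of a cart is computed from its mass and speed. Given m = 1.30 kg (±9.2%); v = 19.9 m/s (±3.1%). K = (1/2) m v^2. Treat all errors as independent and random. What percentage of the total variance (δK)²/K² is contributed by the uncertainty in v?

31.2%

(δK/K)² = (1·δm/m)² + (2·δv/v)²
  m term: (1×0.0920)² = 0.00846
  v term: (2×0.0310)² = 0.00384
Total = 0.0123. Share from v = 0.00384/0.0123 = 0.312.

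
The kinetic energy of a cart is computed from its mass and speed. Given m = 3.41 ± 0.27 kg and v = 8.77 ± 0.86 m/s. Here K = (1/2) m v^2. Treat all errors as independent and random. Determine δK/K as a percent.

Each factor contributes (exponent × relative error)² to (δK/K)²:
  (1·δm/m)² = (1×0.0792)² = 0.00627;  (2·δv/v)² = (2×0.0981)² = 0.0385
δK/K = √(0.0447) = 0.212

21.2%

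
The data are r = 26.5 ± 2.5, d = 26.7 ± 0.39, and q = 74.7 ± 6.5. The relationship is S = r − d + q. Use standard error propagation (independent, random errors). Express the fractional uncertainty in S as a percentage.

9.36%

Sums and differences: (δS)² = Σ (cᵢ δxᵢ)².
  (δr)² = 6.25;  (δd)² = 0.152;  (δq)² = 42.2
δS = √(48.7) = 6.98
S = 74.5, so δS/S = 6.98/74.5 = 0.0936.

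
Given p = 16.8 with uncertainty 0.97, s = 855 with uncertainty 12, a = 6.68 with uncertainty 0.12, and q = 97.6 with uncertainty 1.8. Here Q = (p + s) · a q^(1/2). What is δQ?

Let u = p + s = 872. δu = √(δp² + δs²) = √(0.941 + 144) = 12.0, so δu/u = 0.0138.
Q is then a monomial in u, a, q:
δQ/Q = √((δu/u)² + (1·δa/a)² + (½·δq/q)²) = √(0.000191 + 0.000323 + 8.5e-05) = 0.0245
Q = 57500, so δQ = 0.0245 × 57500 = 1410.

1410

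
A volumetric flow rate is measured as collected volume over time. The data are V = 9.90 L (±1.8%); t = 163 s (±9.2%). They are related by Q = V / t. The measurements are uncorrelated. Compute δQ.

0.00569 L/s

Products/powers → add relative errors in quadrature, weighted by exponent:
  (1·δV/V)² = (1×0.0180)² = 0.000324;  (-1·δt/t)² = (-1×0.0920)² = 0.00846
δQ/Q = √(0.00879) = 0.0937
Q = 0.0607 L/s, so δQ = 0.0937 × 0.0607 = 0.00569 L/s.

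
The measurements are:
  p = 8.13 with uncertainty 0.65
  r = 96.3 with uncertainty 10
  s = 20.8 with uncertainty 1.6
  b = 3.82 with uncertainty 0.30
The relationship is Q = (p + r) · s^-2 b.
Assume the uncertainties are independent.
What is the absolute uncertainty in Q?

0.182

Let u = p + r = 104. δu = √(δp² + δr²) = √(0.423 + 100) = 10.0, so δu/u = 0.0960.
Q is then a monomial in u, s, b:
δQ/Q = √((δu/u)² + (-2·δs/s)² + (1·δb/b)²) = √(0.00921 + 0.0237 + 0.00617) = 0.198
Q = 0.922, so δQ = 0.198 × 0.922 = 0.182.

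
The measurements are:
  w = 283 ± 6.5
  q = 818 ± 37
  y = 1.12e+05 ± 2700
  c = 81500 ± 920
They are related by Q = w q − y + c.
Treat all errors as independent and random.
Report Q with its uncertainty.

(2.01 ± 0.121) × 10^5

Let p = w·q = 2.31e+05. δp/p = √((1·δw/w)² + (1·δq/q)²) = √(0.000528 + 0.00205) = 0.0507, so δp = 11700.
Q = p − y + c: δQ = √(δp² + δy² + δc²) = √(1.38e+08 + 7.29e+06 + 8.46e+05) = 12100
Q = 2.01e+05.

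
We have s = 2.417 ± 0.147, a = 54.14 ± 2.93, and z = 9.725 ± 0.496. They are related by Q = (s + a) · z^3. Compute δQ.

Let u = s + a = 56.56. δu = √(δs² + δa²) = √(0.0216 + 8.58) = 2.93, so δu/u = 0.0519.
Q is then a monomial in u, z:
δQ/Q = √((δu/u)² + (3·δz/z)²) = √(0.00269 + 0.0234) = 0.162
Q = 52020, so δQ = 0.162 × 52020 = 8400.

8400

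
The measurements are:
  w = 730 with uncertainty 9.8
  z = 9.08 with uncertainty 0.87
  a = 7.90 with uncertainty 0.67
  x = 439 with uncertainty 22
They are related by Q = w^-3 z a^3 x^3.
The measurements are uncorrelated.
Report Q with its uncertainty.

974 ± 305

Products/powers → add relative errors in quadrature, weighted by exponent:
  (-3·δw/w)² = (-3×0.0134)² = 0.00162;  (1·δz/z)² = (1×0.0958)² = 0.00918;  (3·δa/a)² = (3×0.0848)² = 0.0647;  (3·δx/x)² = (3×0.0501)² = 0.0226
δQ/Q = √(0.0981) = 0.313
Q = 974, so δQ = 0.313 × 974 = 305.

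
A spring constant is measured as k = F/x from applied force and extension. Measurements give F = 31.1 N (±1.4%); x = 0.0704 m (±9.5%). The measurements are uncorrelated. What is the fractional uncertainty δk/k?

Relative error in a monomial: (δk/k)² = Σ (nᵢ · δxᵢ/xᵢ)².
  (1·δF/F)² = (1×0.0140)² = 0.000196;  (-1·δx/x)² = (-1×0.0950)² = 0.00903
δk/k = √(0.00922) = 0.0960

0.0960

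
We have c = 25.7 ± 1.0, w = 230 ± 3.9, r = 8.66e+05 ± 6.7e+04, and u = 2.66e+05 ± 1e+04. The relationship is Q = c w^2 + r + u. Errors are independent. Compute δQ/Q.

Let p = c·w^2 = 1.36e+06. δp/p = √((1·δc/c)² + (2·δw/w)²) = √(0.00151 + 0.00115) = 0.0516, so δp = 70200.
Q = p + r + u: δQ = √(δp² + δr² + δu²) = √(4.92e+09 + 4.49e+09 + 1e+08) = 97500
Q = 2.49e+06, so δQ/Q = 97500/2.49e+06 = 0.0391.

0.0391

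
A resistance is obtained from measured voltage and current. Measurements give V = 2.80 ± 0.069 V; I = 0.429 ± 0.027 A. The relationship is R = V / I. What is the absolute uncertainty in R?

For a monomial R ∝ V, I^-1, fractional errors add in quadrature:
  (1·δV/V)² = (1×0.0246)² = 0.000607;  (-1·δI/I)² = (-1×0.0629)² = 0.00396
δR/R = √(0.00457) = 0.0676
R = 6.53 Ω, so δR = 0.0676 × 6.53 = 0.441 Ω.

0.441 Ω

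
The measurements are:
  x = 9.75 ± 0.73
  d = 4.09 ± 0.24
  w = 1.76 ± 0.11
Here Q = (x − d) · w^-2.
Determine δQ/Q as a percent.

18.5%

Let u = x − d = 5.66. δu = √(δx² + δd²) = √(0.533 + 0.0576) = 0.768, so δu/u = 0.136.
Q is then a monomial in u, w:
δQ/Q = √((δu/u)² + (-2·δw/w)²) = √(0.0184 + 0.0156) = 0.185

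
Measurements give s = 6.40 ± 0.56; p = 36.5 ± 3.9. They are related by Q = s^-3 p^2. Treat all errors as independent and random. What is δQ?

1.72

Since Q is a product/quotient, work with relative uncertainties:
  (-3·δs/s)² = (-3×0.0875)² = 0.0689;  (2·δp/p)² = (2×0.107)² = 0.0457
δQ/Q = √(0.115) = 0.338
Q = 5.08, so δQ = 0.338 × 5.08 = 1.72.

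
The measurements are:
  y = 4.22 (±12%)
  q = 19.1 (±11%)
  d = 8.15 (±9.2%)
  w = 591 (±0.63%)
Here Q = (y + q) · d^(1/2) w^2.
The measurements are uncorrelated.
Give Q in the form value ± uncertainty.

(2.33 ± 0.242) × 10^7

Let u = y + q = 23.3. δu = √(δy² + δq²) = √(0.256 + 4.41) = 2.16, so δu/u = 0.0927.
Q is then a monomial in u, d, w:
δQ/Q = √((δu/u)² + (½·δd/d)² + (2·δw/w)²) = √(0.00859 + 0.00212 + 0.000159) = 0.104
Q = 2.33e+07, so δQ = 0.104 × 2.33e+07 = 2.42e+06.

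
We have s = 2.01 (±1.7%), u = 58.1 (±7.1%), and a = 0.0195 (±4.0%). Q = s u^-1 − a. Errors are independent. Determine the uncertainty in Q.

0.00264

Let p = s·u^-1 = 0.0346. δp/p = √((1·δs/s)² + (-1·δu/u)²) = √(0.000289 + 0.00504) = 0.0730, so δp = 0.00253.
Q = p − a: δQ = √(δp² + δa²) = √(6.38e-06 + 6.08e-07) = 0.00264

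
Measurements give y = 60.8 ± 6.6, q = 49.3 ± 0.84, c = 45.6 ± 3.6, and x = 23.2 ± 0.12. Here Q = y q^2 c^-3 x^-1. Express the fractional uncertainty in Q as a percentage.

Since Q is a product/quotient, work with relative uncertainties:
  (1·δy/y)² = (1×0.109)² = 0.0118;  (2·δq/q)² = (2×0.0170)² = 0.00116;  (-3·δc/c)² = (-3×0.0789)² = 0.0561;  (-1·δx/x)² = (-1×0.00517)² = 2.68e-05
δQ/Q = √(0.0691) = 0.263

26.3%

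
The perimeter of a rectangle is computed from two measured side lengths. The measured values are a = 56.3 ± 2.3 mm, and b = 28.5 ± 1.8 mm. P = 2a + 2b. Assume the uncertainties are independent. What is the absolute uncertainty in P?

For a sum/difference, combine absolute errors in quadrature:
  (2·δa)² = 21.2;  (2·δb)² = 13.0
δP = √(34.1) = 5.84 mm

5.84 mm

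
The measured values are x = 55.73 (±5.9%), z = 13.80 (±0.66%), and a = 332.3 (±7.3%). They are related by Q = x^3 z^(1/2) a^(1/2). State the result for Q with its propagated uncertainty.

(1.172 ± 0.212) × 10^7

Since Q is a product/quotient, work with relative uncertainties:
  (3·δx/x)² = (3×0.0590)² = 0.0313;  (½·δz/z)² = (0.5×0.00660)² = 1.09e-05;  (½·δa/a)² = (0.5×0.0730)² = 0.00133
δQ/Q = √(0.0327) = 0.181
Q = 1.172e+07, so δQ = 0.181 × 1.172e+07 = 2.12e+06.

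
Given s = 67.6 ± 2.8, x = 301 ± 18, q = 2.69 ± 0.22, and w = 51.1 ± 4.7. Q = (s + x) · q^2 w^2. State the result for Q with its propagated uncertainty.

Let u = s + x = 369. δu = √(δs² + δx²) = √(7.84 + 324) = 18.2, so δu/u = 0.0494.
Q is then a monomial in u, q, w:
δQ/Q = √((δu/u)² + (2·δq/q)² + (2·δw/w)²) = √(0.00244 + 0.0268 + 0.0338) = 0.251
Q = 6.96e+06, so δQ = 0.251 × 6.96e+06 = 1.75e+06.

(6.96 ± 1.75) × 10^6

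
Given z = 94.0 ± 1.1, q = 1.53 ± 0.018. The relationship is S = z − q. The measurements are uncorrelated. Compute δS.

S is a linear combination, so absolute uncertainties add in quadrature:
  (δz)² = 1.21;  (δq)² = 0.000324
δS = √(1.21) = 1.10

1.10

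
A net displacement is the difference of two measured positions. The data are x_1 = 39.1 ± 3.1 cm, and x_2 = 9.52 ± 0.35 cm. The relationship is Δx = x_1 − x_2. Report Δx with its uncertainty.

Δx is a linear combination, so absolute uncertainties add in quadrature:
  (δx_1)² = 9.61;  (δx_2)² = 0.122
δΔx = √(9.73) = 3.12 cm
Δx = 29.6 cm.

29.6 ± 3.12 cm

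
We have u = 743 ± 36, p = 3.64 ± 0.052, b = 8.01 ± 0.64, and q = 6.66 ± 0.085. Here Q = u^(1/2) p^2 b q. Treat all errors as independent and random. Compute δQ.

Since Q is a product/quotient, work with relative uncertainties:
  (½·δu/u)² = (0.5×0.0485)² = 0.000587;  (2·δp/p)² = (2×0.0143)² = 0.000816;  (1·δb/b)² = (1×0.0799)² = 0.00638;  (1·δq/q)² = (1×0.0128)² = 0.000163
δQ/Q = √(0.00795) = 0.0892
Q = 19300, so δQ = 0.0892 × 19300 = 1720.

1720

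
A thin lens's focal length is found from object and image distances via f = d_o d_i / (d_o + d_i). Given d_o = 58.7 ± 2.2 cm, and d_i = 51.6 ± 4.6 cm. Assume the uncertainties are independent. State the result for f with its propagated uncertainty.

27.5 ± 1.39 cm

∂f/∂d_o = (d_i/(d_o+d_i))² = 0.219;  ∂f/∂d_i = (d_o/(d_o+d_i))² = 0.283
δf = √((∂f/∂d_o · δd_o)² + (∂f/∂d_i · δd_i)²) = √(0.232 + 1.70) = 1.39 cm
f = 27.5 cm.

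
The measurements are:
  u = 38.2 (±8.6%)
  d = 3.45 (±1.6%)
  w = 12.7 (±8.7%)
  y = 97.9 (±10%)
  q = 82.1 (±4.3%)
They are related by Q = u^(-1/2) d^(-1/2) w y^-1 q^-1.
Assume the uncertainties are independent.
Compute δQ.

2.01e-05

Products/powers → add relative errors in quadrature, weighted by exponent:
  (−½·δu/u)² = (-0.5×0.0860)² = 0.00185;  (−½·δd/d)² = (-0.5×0.0160)² = 6.4e-05;  (1·δw/w)² = (1×0.0870)² = 0.00757;  (-1·δy/y)² = (-1×0.100)² = 0.0100;  (-1·δq/q)² = (-1×0.0430)² = 0.00185
δQ/Q = √(0.0213) = 0.146
Q = 0.000138, so δQ = 0.146 × 0.000138 = 2.01e-05.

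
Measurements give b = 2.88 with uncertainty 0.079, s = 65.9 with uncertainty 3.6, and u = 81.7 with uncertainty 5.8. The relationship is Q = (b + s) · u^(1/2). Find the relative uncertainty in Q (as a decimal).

Let w = b + s = 68.8. δw = √(δb² + δs²) = √(0.00624 + 13.0) = 3.60, so δw/w = 0.0524.
Q is then a monomial in w, u:
δQ/Q = √((δw/w)² + (½·δu/u)²) = √(0.00274 + 0.00126) = 0.0633

0.0633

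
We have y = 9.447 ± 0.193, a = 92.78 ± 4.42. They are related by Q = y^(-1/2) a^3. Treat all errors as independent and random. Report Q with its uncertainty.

259800 ± 37200

Products/powers → add relative errors in quadrature, weighted by exponent:
  (−½·δy/y)² = (-0.5×0.0204)² = 0.000104;  (3·δa/a)² = (3×0.0476)² = 0.0204
δQ/Q = √(0.0205) = 0.143
Q = 259800, so δQ = 0.143 × 259800 = 37200.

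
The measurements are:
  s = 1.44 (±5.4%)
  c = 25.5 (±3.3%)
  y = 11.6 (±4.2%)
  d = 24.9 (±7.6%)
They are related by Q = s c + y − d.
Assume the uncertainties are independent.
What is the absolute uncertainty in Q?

Let p = s·c = 36.7. δp/p = √((1·δs/s)² + (1·δc/c)²) = √(0.00292 + 0.00109) = 0.0633, so δp = 2.32.
Q = p + y − d: δQ = √(δp² + δy² + δd²) = √(5.40 + 0.237 + 3.58) = 3.04

3.04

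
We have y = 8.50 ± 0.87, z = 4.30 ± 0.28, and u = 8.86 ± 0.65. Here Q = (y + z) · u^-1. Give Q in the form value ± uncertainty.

1.44 ± 0.148

Let w = y + z = 12.8. δw = √(δy² + δz²) = √(0.757 + 0.0784) = 0.914, so δw/w = 0.0714.
Q is then a monomial in w, u:
δQ/Q = √((δw/w)² + (-1·δu/u)²) = √(0.00510 + 0.00538) = 0.102
Q = 1.44, so δQ = 0.102 × 1.44 = 0.148.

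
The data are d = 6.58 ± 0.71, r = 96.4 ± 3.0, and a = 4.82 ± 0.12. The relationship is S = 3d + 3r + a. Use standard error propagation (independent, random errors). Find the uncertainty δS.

Each term contributes (cᵢ δxᵢ)² to (δS)²:
  (3·δd)² = 4.54;  (3·δr)² = 81.0;  (δa)² = 0.0144
δS = √(85.6) = 9.25

9.25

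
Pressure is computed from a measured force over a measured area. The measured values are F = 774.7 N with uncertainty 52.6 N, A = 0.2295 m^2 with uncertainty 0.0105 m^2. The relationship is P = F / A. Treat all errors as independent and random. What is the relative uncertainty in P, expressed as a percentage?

8.19%

For a monomial P ∝ F, A^-1, fractional errors add in quadrature:
  (1·δF/F)² = (1×0.0679)² = 0.00461;  (-1·δA/A)² = (-1×0.0458)² = 0.00209
δP/P = √(0.00670) = 0.0819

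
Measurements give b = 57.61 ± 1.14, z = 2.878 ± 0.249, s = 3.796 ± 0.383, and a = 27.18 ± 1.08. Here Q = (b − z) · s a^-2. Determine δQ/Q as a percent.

Let u = b − z = 54.73. δu = √(δb² + δz²) = √(1.30 + 0.0620) = 1.17, so δu/u = 0.0213.
Q is then a monomial in u, s, a:
δQ/Q = √((δu/u)² + (1·δs/s)² + (-2·δa/a)²) = √(0.000455 + 0.0102 + 0.00632) = 0.130

13.0%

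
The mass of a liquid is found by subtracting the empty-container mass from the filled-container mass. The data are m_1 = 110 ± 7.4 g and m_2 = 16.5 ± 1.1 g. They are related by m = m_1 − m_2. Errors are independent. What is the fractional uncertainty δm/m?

Absolute uncertainties add in quadrature for a linear combination:
  (δm_1)² = 54.8;  (δm_2)² = 1.21
δm = √(56.0) = 7.48 g
m = 93.5 g, so δm/m = 7.48/93.5 = 0.0800.

0.0800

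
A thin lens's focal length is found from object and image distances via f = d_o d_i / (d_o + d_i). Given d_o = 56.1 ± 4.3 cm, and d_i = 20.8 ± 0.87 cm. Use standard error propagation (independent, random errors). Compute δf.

0.560 cm

∂f/∂d_o = (d_i/(d_o+d_i))² = 0.0732;  ∂f/∂d_i = (d_o/(d_o+d_i))² = 0.532
δf = √((∂f/∂d_o · δd_o)² + (∂f/∂d_i · δd_i)²) = √(0.0990 + 0.214) = 0.560 cm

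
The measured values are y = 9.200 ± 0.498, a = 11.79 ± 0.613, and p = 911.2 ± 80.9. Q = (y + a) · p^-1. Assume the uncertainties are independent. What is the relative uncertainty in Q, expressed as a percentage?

Let u = y + a = 20.99. δu = √(δy² + δa²) = √(0.248 + 0.376) = 0.790, so δu/u = 0.0376.
Q is then a monomial in u, p:
δQ/Q = √((δu/u)² + (-1·δp/p)²) = √(0.00142 + 0.00788) = 0.0964

9.64%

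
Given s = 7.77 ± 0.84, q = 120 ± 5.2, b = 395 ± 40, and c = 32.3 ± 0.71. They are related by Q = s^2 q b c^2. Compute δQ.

Products/powers → add relative errors in quadrature, weighted by exponent:
  (2·δs/s)² = (2×0.108)² = 0.0467;  (1·δq/q)² = (1×0.0433)² = 0.00188;  (1·δb/b)² = (1×0.101)² = 0.0103;  (2·δc/c)² = (2×0.0220)² = 0.00193
δQ/Q = √(0.0608) = 0.247
Q = 2.99e+09, so δQ = 0.247 × 2.99e+09 = 7.36e+08.

7.36e+08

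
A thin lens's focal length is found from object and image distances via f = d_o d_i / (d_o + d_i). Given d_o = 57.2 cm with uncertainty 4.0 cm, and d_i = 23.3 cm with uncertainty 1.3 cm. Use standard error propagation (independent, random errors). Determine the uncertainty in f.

∂f/∂d_o = (d_i/(d_o+d_i))² = 0.0838;  ∂f/∂d_i = (d_o/(d_o+d_i))² = 0.505
δf = √((∂f/∂d_o · δd_o)² + (∂f/∂d_i · δd_i)²) = √(0.112 + 0.431) = 0.737 cm

0.737 cm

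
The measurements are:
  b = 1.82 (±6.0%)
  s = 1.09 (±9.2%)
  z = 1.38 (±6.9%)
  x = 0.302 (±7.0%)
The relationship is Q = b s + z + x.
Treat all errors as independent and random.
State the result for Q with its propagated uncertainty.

3.67 ± 0.239

Let p = b·s = 1.98. δp/p = √((1·δb/b)² + (1·δs/s)²) = √(0.00360 + 0.00846) = 0.110, so δp = 0.218.
Q = p + z + x: δQ = √(δp² + δz² + δx²) = √(0.0475 + 0.00907 + 0.000447) = 0.239
Q = 3.67.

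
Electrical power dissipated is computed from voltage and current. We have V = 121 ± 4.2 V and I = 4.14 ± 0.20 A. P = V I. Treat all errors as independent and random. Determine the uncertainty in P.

29.8 W

Since P is a product/quotient, work with relative uncertainties:
  (1·δV/V)² = (1×0.0347)² = 0.00120;  (1·δI/I)² = (1×0.0483)² = 0.00233
δP/P = √(0.00354) = 0.0595
P = 501 W, so δP = 0.0595 × 501 = 29.8 W.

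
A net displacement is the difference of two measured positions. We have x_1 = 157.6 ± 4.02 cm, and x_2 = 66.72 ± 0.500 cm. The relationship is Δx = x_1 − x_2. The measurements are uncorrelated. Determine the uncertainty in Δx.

4.05 cm

Absolute uncertainties add in quadrature for a linear combination:
  (δx_1)² = 16.2;  (δx_2)² = 0.250
δΔx = √(16.4) = 4.05 cm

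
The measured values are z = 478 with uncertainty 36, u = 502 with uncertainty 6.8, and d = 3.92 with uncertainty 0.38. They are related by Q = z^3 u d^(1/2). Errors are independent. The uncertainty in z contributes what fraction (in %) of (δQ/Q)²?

(δQ/Q)² = (3·δz/z)² + (1·δu/u)² + (½·δd/d)²
  z term: (3×0.0753)² = 0.0510
  u term: (1×0.0135)² = 0.000183
  d term: (0.5×0.0969)² = 0.00235
Total = 0.0536. Share from z = 0.0510/0.0536 = 0.953.

95.3%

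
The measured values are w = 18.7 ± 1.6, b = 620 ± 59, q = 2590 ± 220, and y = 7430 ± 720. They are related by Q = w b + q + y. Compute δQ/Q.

0.0770

Let p = w·b = 11600. δp/p = √((1·δw/w)² + (1·δb/b)²) = √(0.00732 + 0.00906) = 0.128, so δp = 1480.
Q = p + q + y: δQ = √(δp² + δq² + δy²) = √(2.2e+06 + 48400 + 5.18e+05) = 1660
Q = 21600, so δQ/Q = 1660/21600 = 0.0770.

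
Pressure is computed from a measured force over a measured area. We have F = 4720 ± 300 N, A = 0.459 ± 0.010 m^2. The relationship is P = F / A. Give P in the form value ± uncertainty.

10300 ± 691 Pa

Relative error in a monomial: (δP/P)² = Σ (nᵢ · δxᵢ/xᵢ)².
  (1·δF/F)² = (1×0.0636)² = 0.00404;  (-1·δA/A)² = (-1×0.0218)² = 0.000475
δP/P = √(0.00451) = 0.0672
P = 10300 Pa, so δP = 0.0672 × 10300 = 691 Pa.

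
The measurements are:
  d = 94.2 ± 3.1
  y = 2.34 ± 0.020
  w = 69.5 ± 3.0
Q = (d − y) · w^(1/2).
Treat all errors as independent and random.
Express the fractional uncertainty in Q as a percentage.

4.01%

Let u = d − y = 91.9. δu = √(δd² + δy²) = √(9.61 + 0.000400) = 3.10, so δu/u = 0.0337.
Q is then a monomial in u, w:
δQ/Q = √((δu/u)² + (½·δw/w)²) = √(0.00114 + 0.000466) = 0.0401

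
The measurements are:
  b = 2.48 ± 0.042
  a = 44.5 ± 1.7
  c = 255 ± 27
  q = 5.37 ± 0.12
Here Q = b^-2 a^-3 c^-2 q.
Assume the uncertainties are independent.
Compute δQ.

For a monomial Q ∝ b^-2, a^-3, c^-2, q, fractional errors add in quadrature:
  (-2·δb/b)² = (-2×0.0169)² = 0.00115;  (-3·δa/a)² = (-3×0.0382)² = 0.0131;  (-2·δc/c)² = (-2×0.106)² = 0.0448;  (1·δq/q)² = (1×0.0223)² = 0.000499
δQ/Q = √(0.0596) = 0.244
Q = 1.52e-10, so δQ = 0.244 × 1.52e-10 = 3.72e-11.

3.72e-11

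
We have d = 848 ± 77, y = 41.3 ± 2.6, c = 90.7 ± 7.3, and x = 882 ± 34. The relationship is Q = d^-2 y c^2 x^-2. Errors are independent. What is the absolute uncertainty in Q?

1.59e-07

Relative error in a monomial: (δQ/Q)² = Σ (nᵢ · δxᵢ/xᵢ)².
  (-2·δd/d)² = (-2×0.0908)² = 0.0330;  (1·δy/y)² = (1×0.0630)² = 0.00396;  (2·δc/c)² = (2×0.0805)² = 0.0259;  (-2·δx/x)² = (-2×0.0385)² = 0.00594
δQ/Q = √(0.0688) = 0.262
Q = 6.07e-07, so δQ = 0.262 × 6.07e-07 = 1.59e-07.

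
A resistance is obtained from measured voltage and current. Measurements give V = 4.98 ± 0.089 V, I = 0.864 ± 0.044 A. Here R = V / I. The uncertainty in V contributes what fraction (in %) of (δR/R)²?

(δR/R)² = (1·δV/V)² + (-1·δI/I)²
  V term: (1×0.0179)² = 0.000319
  I term: (-1×0.0509)² = 0.00259
Total = 0.00291. Share from V = 0.000319/0.00291 = 0.110.

11.0%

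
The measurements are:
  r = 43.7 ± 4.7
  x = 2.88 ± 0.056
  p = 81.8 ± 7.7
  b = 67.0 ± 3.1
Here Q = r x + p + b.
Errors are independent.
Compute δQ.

Let w = r·x = 126. δw/w = √((1·δr/r)² + (1·δx/x)²) = √(0.0116 + 0.000378) = 0.109, so δw = 13.8.
Q = w + p + b: δQ = √(δw² + δp² + δb²) = √(189 + 59.3 + 9.61) = 16.1

16.1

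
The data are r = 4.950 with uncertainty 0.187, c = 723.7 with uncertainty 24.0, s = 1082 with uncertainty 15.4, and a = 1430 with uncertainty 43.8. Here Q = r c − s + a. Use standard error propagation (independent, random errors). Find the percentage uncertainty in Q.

4.73%

Let p = r·c = 3582. δp/p = √((1·δr/r)² + (1·δc/c)²) = √(0.00143 + 0.00110) = 0.0503, so δp = 180.
Q = p − s + a: δQ = √(δp² + δs² + δa²) = √(32400 + 237 + 1920) = 186
Q = 3930, so δQ/Q = 186/3930 = 0.0473.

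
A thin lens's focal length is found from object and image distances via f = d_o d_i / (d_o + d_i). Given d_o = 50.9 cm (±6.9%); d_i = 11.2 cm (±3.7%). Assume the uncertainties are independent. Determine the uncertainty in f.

0.301 cm

∂f/∂d_o = (d_i/(d_o+d_i))² = 0.0325;  ∂f/∂d_i = (d_o/(d_o+d_i))² = 0.672
δf = √((∂f/∂d_o · δd_o)² + (∂f/∂d_i · δd_i)²) = √(0.0131 + 0.0775) = 0.301 cm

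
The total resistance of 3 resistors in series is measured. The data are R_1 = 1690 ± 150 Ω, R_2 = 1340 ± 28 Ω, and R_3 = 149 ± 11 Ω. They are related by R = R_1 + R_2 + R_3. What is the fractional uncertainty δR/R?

For a sum/difference, combine absolute errors in quadrature:
  (δR_1)² = 22500;  (δR_2)² = 784;  (δR_3)² = 121
δR = √(23400) = 153 Ω
R = 3180 Ω, so δR/R = 153/3180 = 0.0481.

0.0481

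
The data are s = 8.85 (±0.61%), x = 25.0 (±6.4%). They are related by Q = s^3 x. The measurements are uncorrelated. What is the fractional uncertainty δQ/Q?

Products/powers → add relative errors in quadrature, weighted by exponent:
  (3·δs/s)² = (3×0.00610)² = 0.000335;  (1·δx/x)² = (1×0.0640)² = 0.00410
δQ/Q = √(0.00443) = 0.0666

0.0666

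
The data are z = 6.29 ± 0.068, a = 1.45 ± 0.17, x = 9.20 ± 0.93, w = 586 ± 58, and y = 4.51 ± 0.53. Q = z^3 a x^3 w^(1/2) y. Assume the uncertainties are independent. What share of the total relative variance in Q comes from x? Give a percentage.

(δQ/Q)² = (3·δz/z)² + (1·δa/a)² + (3·δx/x)² + (½·δw/w)² + (1·δy/y)²
  z term: (3×0.0108)² = 0.00105
  a term: (1×0.117)² = 0.0137
  x term: (3×0.101)² = 0.0920
  w term: (0.5×0.0990)² = 0.00245
  y term: (1×0.118)² = 0.0138
Total = 0.123. Share from x = 0.0920/0.123 = 0.748.

74.8%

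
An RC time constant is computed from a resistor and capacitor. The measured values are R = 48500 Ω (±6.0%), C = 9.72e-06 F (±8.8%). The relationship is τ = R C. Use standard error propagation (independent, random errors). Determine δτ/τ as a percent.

10.7%

Each factor contributes (exponent × relative error)² to (δτ/τ)²:
  (1·δR/R)² = (1×0.0600)² = 0.00360;  (1·δC/C)² = (1×0.0880)² = 0.00774
δτ/τ = √(0.0113) = 0.107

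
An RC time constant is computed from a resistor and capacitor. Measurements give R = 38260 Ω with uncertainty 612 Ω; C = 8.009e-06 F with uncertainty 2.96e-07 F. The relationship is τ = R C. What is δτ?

Each factor contributes (exponent × relative error)² to (δτ/τ)²:
  (1·δR/R)² = (1×0.0160)² = 0.000256;  (1·δC/C)² = (1×0.0370)² = 0.00137
δτ/τ = √(0.00162) = 0.0403
τ = 0.3064 s, so δτ = 0.0403 × 0.3064 = 0.0123 s.

0.0123 s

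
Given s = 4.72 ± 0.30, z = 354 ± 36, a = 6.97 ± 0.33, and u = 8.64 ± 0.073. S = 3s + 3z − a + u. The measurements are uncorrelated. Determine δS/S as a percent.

Sums and differences: (δS)² = Σ (cᵢ δxᵢ)².
  (3·δs)² = 0.810;  (3·δz)² = 11700;  (δa)² = 0.109;  (δu)² = 0.00533
δS = √(11700) = 108
S = 1080, so δS/S = 108/1080 = 0.100.

10.0%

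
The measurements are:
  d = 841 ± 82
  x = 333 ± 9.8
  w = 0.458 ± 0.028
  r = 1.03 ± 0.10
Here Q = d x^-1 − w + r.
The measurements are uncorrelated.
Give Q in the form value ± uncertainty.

Let p = d·x^-1 = 2.53. δp/p = √((1·δd/d)² + (-1·δx/x)²) = √(0.00951 + 0.000866) = 0.102, so δp = 0.257.
Q = p − w + r: δQ = √(δp² + δw² + δr²) = √(0.0662 + 0.000784 + 0.0100) = 0.277
Q = 3.10.

3.10 ± 0.277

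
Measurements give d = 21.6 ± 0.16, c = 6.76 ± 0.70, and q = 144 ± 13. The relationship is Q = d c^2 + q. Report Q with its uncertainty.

Let p = d·c^2 = 987. δp/p = √((1·δd/d)² + (2·δc/c)²) = √(5.49e-05 + 0.0429) = 0.207, so δp = 205.
Q = p + q: δQ = √(δp² + δq²) = √(41800 + 169) = 205
Q = 1130.

1130 ± 205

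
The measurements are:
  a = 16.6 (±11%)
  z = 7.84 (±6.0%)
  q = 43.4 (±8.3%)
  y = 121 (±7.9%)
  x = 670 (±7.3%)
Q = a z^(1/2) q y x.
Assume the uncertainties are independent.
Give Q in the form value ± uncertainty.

Since Q is a product/quotient, work with relative uncertainties:
  (1·δa/a)² = (1×0.110)² = 0.0121;  (½·δz/z)² = (0.5×0.0600)² = 0.000900;  (1·δq/q)² = (1×0.0830)² = 0.00689;  (1·δy/y)² = (1×0.0790)² = 0.00624;  (1·δx/x)² = (1×0.0730)² = 0.00533
δQ/Q = √(0.0315) = 0.177
Q = 1.64e+08, so δQ = 0.177 × 1.64e+08 = 2.9e+07.

(1.64 ± 0.290) × 10^8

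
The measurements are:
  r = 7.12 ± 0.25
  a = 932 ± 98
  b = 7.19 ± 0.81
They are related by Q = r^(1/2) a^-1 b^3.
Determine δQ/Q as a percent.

Relative error in a monomial: (δQ/Q)² = Σ (nᵢ · δxᵢ/xᵢ)².
  (½·δr/r)² = (0.5×0.0351)² = 0.000308;  (-1·δa/a)² = (-1×0.105)² = 0.0111;  (3·δb/b)² = (3×0.113)² = 0.114
δQ/Q = √(0.126) = 0.354

35.4%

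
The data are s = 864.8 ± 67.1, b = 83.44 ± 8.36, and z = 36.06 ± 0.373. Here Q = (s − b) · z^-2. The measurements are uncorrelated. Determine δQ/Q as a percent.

Let u = s − b = 781.4. δu = √(δs² + δb²) = √(4500 + 69.9) = 67.6, so δu/u = 0.0865.
Q is then a monomial in u, z:
δQ/Q = √((δu/u)² + (-2·δz/z)²) = √(0.00749 + 0.000428) = 0.0890

8.90%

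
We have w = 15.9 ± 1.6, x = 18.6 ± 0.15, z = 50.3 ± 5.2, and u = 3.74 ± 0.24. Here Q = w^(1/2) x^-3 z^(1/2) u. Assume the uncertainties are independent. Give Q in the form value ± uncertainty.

Since Q is a product/quotient, work with relative uncertainties:
  (½·δw/w)² = (0.5×0.101)² = 0.00253;  (-3·δx/x)² = (-3×0.00806)² = 0.000585;  (½·δz/z)² = (0.5×0.103)² = 0.00267;  (1·δu/u)² = (1×0.0642)² = 0.00412
δQ/Q = √(0.00991) = 0.0995
Q = 0.0164, so δQ = 0.0995 × 0.0164 = 0.00164.

0.0164 ± 0.00164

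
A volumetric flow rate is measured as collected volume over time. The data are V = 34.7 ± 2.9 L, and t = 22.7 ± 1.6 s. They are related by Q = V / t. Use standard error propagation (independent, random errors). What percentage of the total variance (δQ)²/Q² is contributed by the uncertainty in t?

(δQ/Q)² = (1·δV/V)² + (-1·δt/t)²
  V term: (1×0.0836)² = 0.00698
  t term: (-1×0.0705)² = 0.00497
Total = 0.0120. Share from t = 0.00497/0.0120 = 0.416.

41.6%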